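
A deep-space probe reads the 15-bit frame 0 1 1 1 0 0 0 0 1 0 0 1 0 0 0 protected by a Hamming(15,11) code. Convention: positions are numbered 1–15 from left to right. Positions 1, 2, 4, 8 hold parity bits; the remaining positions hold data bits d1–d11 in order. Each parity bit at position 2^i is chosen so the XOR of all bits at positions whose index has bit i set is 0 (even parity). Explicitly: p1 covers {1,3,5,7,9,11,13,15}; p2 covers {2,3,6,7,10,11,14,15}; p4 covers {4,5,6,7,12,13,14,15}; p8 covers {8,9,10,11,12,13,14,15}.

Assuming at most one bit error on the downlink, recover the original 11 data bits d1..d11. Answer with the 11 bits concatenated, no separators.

10001001000

s1 (pos 1,3,5,7,9,11,13,15): 0⊕1⊕0⊕0⊕1⊕0⊕0⊕0 = 0
s2 (pos 2,3,6,7,10,11,14,15): 1⊕1⊕0⊕0⊕0⊕0⊕0⊕0 = 0
s4 (pos 4,5,6,7,12,13,14,15): 1⊕0⊕0⊕0⊕1⊕0⊕0⊕0 = 0
s8 (pos 8,9,10,11,12,13,14,15): 0⊕1⊕0⊕0⊕1⊕0⊕0⊕0 = 0
Syndrome s8…s1 = 0000 → no error.
Read data bits from positions 3,5,6,7,9,10,11,12,13,14,15: 10001001000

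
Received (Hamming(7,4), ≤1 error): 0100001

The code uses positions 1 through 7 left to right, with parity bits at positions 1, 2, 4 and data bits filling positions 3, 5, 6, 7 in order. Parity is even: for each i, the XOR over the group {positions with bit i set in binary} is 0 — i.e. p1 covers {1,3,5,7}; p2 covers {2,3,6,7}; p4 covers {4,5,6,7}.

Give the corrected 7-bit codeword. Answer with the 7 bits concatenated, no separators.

s1 (pos 1,3,5,7): 0⊕0⊕0⊕1 = 1
s2 (pos 2,3,6,7): 1⊕0⊕0⊕1 = 0
s4 (pos 4,5,6,7): 0⊕0⊕0⊕1 = 1
Syndrome s4…s1 = 101 → error at position 5.
Flip position 5: 0100001 → 0100101

0100101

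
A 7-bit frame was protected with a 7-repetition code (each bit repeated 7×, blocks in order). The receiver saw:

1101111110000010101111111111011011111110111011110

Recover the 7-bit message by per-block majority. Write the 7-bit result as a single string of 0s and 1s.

Block 1 (1101111): 6 ones → 1
Block 2 (1100000): 2 ones → 0
Block 3 (1010111): 5 ones → 1
Block 4 (1111111): 7 ones → 1
Block 5 (0110111): 5 ones → 1
Block 6 (1111011): 6 ones → 1
Block 7 (1011110): 5 ones → 1

1011111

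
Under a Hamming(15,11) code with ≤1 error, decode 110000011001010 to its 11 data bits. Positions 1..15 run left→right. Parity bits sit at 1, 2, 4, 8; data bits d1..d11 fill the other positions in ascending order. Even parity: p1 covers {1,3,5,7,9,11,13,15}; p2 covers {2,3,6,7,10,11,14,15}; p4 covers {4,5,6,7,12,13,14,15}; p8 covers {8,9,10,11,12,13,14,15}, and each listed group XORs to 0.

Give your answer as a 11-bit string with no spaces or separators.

s1 (pos 1,3,5,7,9,11,13,15): 1⊕0⊕0⊕0⊕1⊕0⊕0⊕0 = 0
s2 (pos 2,3,6,7,10,11,14,15): 1⊕0⊕0⊕0⊕0⊕0⊕1⊕0 = 0
s4 (pos 4,5,6,7,12,13,14,15): 0⊕0⊕0⊕0⊕1⊕0⊕1⊕0 = 0
s8 (pos 8,9,10,11,12,13,14,15): 1⊕1⊕0⊕0⊕1⊕0⊕1⊕0 = 0
Syndrome s8…s1 = 0000 → no error.
Read data bits from positions 3,5,6,7,9,10,11,12,13,14,15: 00001001010

00001001010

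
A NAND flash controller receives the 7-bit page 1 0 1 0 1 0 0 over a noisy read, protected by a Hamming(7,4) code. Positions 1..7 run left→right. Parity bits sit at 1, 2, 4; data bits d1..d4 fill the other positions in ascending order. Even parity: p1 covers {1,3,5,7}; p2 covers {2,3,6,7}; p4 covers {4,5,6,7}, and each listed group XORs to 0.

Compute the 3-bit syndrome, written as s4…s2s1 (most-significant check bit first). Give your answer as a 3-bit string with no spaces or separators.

s1 (pos 1,3,5,7): 1⊕1⊕1⊕0 = 1
s2 (pos 2,3,6,7): 0⊕1⊕0⊕0 = 1
s4 (pos 4,5,6,7): 0⊕1⊕0⊕0 = 1
Syndrome s4…s1 = 111 → error at position 7.

111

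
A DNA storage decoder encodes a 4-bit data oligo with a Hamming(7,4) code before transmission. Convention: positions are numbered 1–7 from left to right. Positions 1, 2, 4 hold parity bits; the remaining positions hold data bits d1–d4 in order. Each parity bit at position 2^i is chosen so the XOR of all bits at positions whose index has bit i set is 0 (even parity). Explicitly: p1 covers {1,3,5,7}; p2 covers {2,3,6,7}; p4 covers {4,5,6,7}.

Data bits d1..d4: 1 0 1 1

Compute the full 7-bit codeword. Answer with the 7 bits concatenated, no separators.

Place data at non-parity positions: p1 p2 1 p4 0 1 1
p1 (pos 1,3,5,7): XOR of data positions = 1⊕0⊕1 = 0
p2 (pos 2,3,6,7): XOR of data positions = 1⊕1⊕1 = 1
p4 (pos 4,5,6,7): XOR of data positions = 0⊕1⊕1 = 0
Codeword: 0110011

0110011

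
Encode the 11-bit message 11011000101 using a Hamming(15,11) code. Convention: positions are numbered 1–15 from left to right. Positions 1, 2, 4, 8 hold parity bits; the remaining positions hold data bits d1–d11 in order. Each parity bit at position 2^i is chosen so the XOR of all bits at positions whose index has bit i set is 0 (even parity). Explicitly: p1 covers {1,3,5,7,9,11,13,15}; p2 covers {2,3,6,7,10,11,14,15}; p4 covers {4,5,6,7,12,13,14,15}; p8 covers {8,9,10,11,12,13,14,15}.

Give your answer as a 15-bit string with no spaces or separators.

Place data at non-parity positions: p1 p2 1 p4 1 0 1 p8 1 0 0 0 1 0 1
p1 (pos 1,3,5,7,9,11,13,15): XOR of data positions = 1⊕1⊕1⊕1⊕0⊕1⊕1 = 0
p2 (pos 2,3,6,7,10,11,14,15): XOR of data positions = 1⊕0⊕1⊕0⊕0⊕0⊕1 = 1
p4 (pos 4,5,6,7,12,13,14,15): XOR of data positions = 1⊕0⊕1⊕0⊕1⊕0⊕1 = 0
p8 (pos 8,9,10,11,12,13,14,15): XOR of data positions = 1⊕0⊕0⊕0⊕1⊕0⊕1 = 1
Codeword: 011010111000101

011010111000101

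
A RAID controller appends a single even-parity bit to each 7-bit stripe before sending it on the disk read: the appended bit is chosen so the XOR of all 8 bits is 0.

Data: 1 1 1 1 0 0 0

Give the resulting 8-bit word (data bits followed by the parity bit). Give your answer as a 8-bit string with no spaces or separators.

11110000

XOR of the 7 data bits: 1⊕1⊕1⊕1⊕0⊕0⊕0 = 0
Parity bit = 0 (so all 8 bits XOR to 0).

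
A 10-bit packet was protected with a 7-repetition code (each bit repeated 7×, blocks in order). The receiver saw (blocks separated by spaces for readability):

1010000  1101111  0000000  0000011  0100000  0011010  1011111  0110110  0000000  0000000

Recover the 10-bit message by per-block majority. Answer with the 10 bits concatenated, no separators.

0100001100

Block 1 (1010000): 2 ones → 0
Block 2 (1101111): 6 ones → 1
Block 3 (0000000): 0 ones → 0
Block 4 (0000011): 2 ones → 0
Block 5 (0100000): 1 one → 0
Block 6 (0011010): 3 ones → 0
Block 7 (1011111): 6 ones → 1
Block 8 (0110110): 4 ones → 1
Block 9 (0000000): 0 ones → 0
Block 10 (0000000): 0 ones → 0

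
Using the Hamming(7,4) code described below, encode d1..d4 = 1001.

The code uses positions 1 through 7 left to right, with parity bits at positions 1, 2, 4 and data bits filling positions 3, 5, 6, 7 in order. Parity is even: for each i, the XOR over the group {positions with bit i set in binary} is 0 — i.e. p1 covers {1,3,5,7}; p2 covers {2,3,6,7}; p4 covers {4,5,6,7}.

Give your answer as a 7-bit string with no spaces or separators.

0011001

Place data at non-parity positions: p1 p2 1 p4 0 0 1
p1 (pos 1,3,5,7): XOR of data positions = 1⊕0⊕1 = 0
p2 (pos 2,3,6,7): XOR of data positions = 1⊕0⊕1 = 0
p4 (pos 4,5,6,7): XOR of data positions = 0⊕0⊕1 = 1
Codeword: 0011001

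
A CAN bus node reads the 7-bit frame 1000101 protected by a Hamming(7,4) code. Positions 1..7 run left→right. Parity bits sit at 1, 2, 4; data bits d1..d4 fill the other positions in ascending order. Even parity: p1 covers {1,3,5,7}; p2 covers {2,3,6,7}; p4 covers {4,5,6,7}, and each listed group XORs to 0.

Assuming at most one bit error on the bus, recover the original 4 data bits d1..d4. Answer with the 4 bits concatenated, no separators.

s1 (pos 1,3,5,7): 1⊕0⊕1⊕1 = 1
s2 (pos 2,3,6,7): 0⊕0⊕0⊕1 = 1
s4 (pos 4,5,6,7): 0⊕1⊕0⊕1 = 0
Syndrome s4…s1 = 011 → error at position 3.
Flip position 3: 1000101 → 1010101
Read data bits from positions 3,5,6,7: 1101

1101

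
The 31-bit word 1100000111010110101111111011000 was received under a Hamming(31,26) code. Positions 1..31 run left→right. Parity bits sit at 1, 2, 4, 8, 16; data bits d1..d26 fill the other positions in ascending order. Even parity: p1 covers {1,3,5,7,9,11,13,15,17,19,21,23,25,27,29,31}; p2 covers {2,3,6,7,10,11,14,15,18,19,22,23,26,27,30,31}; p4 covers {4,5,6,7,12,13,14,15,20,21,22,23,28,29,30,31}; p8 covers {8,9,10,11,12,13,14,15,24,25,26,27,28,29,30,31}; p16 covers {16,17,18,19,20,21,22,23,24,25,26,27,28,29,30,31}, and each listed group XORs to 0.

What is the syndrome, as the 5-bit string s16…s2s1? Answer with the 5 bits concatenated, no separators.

00001

s1 (pos 1,3,5,7,9,11,13,15,17,19,21,23,25,27,29,31): 1⊕0⊕0⊕0⊕1⊕0⊕0⊕1⊕1⊕1⊕1⊕1⊕1⊕1⊕0⊕0 = 1
s2 (pos 2,3,6,7,10,11,14,15,18,19,22,23,26,27,30,31): 1⊕0⊕0⊕0⊕1⊕0⊕1⊕1⊕0⊕1⊕1⊕1⊕0⊕1⊕0⊕0 = 0
s4 (pos 4,5,6,7,12,13,14,15,20,21,22,23,28,29,30,31): 0⊕0⊕0⊕0⊕1⊕0⊕1⊕1⊕1⊕1⊕1⊕1⊕1⊕0⊕0⊕0 = 0
s8 (pos 8,9,10,11,12,13,14,15,24,25,26,27,28,29,30,31): 1⊕1⊕1⊕0⊕1⊕0⊕1⊕1⊕1⊕1⊕0⊕1⊕1⊕0⊕0⊕0 = 0
s16 (pos 16,17,18,19,20,21,22,23,24,25,26,27,28,29,30,31): 0⊕1⊕0⊕1⊕1⊕1⊕1⊕1⊕1⊕1⊕0⊕1⊕1⊕0⊕0⊕0 = 0
Syndrome s16…s1 = 00001 → error at position 1.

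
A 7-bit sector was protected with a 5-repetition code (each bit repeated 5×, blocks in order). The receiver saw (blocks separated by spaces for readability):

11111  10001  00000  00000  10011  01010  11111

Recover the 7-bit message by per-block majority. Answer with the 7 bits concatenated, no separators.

1000101

Block 1 (11111): 5 ones → 1
Block 2 (10001): 2 ones → 0
Block 3 (00000): 0 ones → 0
Block 4 (00000): 0 ones → 0
Block 5 (10011): 3 ones → 1
Block 6 (01010): 2 ones → 0
Block 7 (11111): 5 ones → 1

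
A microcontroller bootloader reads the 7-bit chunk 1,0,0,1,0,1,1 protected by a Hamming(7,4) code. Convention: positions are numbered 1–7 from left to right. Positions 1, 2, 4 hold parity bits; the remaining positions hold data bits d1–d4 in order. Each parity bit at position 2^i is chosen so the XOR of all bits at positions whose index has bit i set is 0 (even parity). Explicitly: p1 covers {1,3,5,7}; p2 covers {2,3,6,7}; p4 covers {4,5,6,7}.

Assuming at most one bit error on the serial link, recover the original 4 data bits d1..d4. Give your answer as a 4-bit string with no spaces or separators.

s1 (pos 1,3,5,7): 1⊕0⊕0⊕1 = 0
s2 (pos 2,3,6,7): 0⊕0⊕1⊕1 = 0
s4 (pos 4,5,6,7): 1⊕0⊕1⊕1 = 1
Syndrome s4…s1 = 100 → error at position 4.
Flip position 4: 1001011 → 1000011
Read data bits from positions 3,5,6,7: 0011

0011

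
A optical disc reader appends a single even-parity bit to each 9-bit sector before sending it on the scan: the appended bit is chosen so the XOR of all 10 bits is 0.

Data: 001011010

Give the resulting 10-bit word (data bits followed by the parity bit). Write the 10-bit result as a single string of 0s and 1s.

0010110100

XOR of the 9 data bits: 0⊕0⊕1⊕0⊕1⊕1⊕0⊕1⊕0 = 0
Parity bit = 0 (so all 10 bits XOR to 0).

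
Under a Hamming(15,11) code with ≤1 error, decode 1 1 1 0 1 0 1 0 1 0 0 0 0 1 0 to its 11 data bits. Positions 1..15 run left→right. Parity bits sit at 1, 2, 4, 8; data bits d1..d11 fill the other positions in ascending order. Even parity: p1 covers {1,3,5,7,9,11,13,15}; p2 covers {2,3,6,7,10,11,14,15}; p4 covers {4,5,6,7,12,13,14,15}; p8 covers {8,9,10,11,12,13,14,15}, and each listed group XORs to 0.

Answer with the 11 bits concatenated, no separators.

s1 (pos 1,3,5,7,9,11,13,15): 1⊕1⊕1⊕1⊕1⊕0⊕0⊕0 = 1
s2 (pos 2,3,6,7,10,11,14,15): 1⊕1⊕0⊕1⊕0⊕0⊕1⊕0 = 0
s4 (pos 4,5,6,7,12,13,14,15): 0⊕1⊕0⊕1⊕0⊕0⊕1⊕0 = 1
s8 (pos 8,9,10,11,12,13,14,15): 0⊕1⊕0⊕0⊕0⊕0⊕1⊕0 = 0
Syndrome s8…s1 = 0101 → error at position 5.
Flip position 5: 111010101000010 → 111000101000010
Read data bits from positions 3,5,6,7,9,10,11,12,13,14,15: 10011000010

10011000010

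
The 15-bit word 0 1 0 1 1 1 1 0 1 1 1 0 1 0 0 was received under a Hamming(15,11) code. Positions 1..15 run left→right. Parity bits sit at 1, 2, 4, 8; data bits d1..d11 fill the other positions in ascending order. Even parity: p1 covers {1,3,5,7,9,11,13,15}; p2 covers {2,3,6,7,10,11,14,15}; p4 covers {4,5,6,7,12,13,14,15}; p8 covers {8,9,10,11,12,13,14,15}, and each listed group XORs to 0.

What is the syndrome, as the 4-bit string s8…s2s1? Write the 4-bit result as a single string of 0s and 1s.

0111

s1 (pos 1,3,5,7,9,11,13,15): 0⊕0⊕1⊕1⊕1⊕1⊕1⊕0 = 1
s2 (pos 2,3,6,7,10,11,14,15): 1⊕0⊕1⊕1⊕1⊕1⊕0⊕0 = 1
s4 (pos 4,5,6,7,12,13,14,15): 1⊕1⊕1⊕1⊕0⊕1⊕0⊕0 = 1
s8 (pos 8,9,10,11,12,13,14,15): 0⊕1⊕1⊕1⊕0⊕1⊕0⊕0 = 0
Syndrome s8…s1 = 0111 → error at position 7.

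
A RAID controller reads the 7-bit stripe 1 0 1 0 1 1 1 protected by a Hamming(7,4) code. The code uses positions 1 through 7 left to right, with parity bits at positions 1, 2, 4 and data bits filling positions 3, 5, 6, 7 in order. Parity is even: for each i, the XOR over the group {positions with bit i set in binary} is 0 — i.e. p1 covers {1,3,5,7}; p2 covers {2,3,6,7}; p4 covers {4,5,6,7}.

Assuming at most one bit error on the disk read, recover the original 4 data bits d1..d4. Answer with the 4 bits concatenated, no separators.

1101

s1 (pos 1,3,5,7): 1⊕1⊕1⊕1 = 0
s2 (pos 2,3,6,7): 0⊕1⊕1⊕1 = 1
s4 (pos 4,5,6,7): 0⊕1⊕1⊕1 = 1
Syndrome s4…s1 = 110 → error at position 6.
Flip position 6: 1010111 → 1010101
Read data bits from positions 3,5,6,7: 1101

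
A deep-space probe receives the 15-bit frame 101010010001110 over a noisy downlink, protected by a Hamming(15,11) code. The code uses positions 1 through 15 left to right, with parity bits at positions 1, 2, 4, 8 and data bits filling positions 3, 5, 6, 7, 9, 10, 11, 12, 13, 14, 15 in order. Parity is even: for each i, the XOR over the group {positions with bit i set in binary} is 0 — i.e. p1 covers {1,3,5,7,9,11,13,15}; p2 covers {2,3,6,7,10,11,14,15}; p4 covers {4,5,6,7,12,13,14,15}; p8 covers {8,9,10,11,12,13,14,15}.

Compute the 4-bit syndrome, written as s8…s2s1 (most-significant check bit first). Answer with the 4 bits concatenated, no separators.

0000

s1 (pos 1,3,5,7,9,11,13,15): 1⊕1⊕1⊕0⊕0⊕0⊕1⊕0 = 0
s2 (pos 2,3,6,7,10,11,14,15): 0⊕1⊕0⊕0⊕0⊕0⊕1⊕0 = 0
s4 (pos 4,5,6,7,12,13,14,15): 0⊕1⊕0⊕0⊕1⊕1⊕1⊕0 = 0
s8 (pos 8,9,10,11,12,13,14,15): 1⊕0⊕0⊕0⊕1⊕1⊕1⊕0 = 0
Syndrome s8…s1 = 0000 → no error.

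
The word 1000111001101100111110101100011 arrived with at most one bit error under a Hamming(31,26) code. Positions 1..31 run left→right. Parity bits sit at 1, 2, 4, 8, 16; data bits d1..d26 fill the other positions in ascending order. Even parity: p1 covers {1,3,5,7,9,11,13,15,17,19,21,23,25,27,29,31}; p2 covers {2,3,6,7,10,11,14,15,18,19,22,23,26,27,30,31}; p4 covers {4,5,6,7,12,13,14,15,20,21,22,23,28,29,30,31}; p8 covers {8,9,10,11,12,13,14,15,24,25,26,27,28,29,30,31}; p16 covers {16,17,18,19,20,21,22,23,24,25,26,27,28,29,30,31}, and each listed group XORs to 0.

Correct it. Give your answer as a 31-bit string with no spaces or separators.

1010111001101100111110101100011

s1 (pos 1,3,5,7,9,11,13,15,17,19,21,23,25,27,29,31): 1⊕0⊕1⊕1⊕0⊕1⊕1⊕0⊕1⊕1⊕1⊕1⊕1⊕0⊕0⊕1 = 1
s2 (pos 2,3,6,7,10,11,14,15,18,19,22,23,26,27,30,31): 0⊕0⊕1⊕1⊕1⊕1⊕1⊕0⊕1⊕1⊕0⊕1⊕1⊕0⊕1⊕1 = 1
s4 (pos 4,5,6,7,12,13,14,15,20,21,22,23,28,29,30,31): 0⊕1⊕1⊕1⊕0⊕1⊕1⊕0⊕1⊕1⊕0⊕1⊕0⊕0⊕1⊕1 = 0
s8 (pos 8,9,10,11,12,13,14,15,24,25,26,27,28,29,30,31): 0⊕0⊕1⊕1⊕0⊕1⊕1⊕0⊕0⊕1⊕1⊕0⊕0⊕0⊕1⊕1 = 0
s16 (pos 16,17,18,19,20,21,22,23,24,25,26,27,28,29,30,31): 0⊕1⊕1⊕1⊕1⊕1⊕0⊕1⊕0⊕1⊕1⊕0⊕0⊕0⊕1⊕1 = 0
Syndrome s16…s1 = 00011 → error at position 3.
Flip position 3: 1000111001101100111110101100011 → 1010111001101100111110101100011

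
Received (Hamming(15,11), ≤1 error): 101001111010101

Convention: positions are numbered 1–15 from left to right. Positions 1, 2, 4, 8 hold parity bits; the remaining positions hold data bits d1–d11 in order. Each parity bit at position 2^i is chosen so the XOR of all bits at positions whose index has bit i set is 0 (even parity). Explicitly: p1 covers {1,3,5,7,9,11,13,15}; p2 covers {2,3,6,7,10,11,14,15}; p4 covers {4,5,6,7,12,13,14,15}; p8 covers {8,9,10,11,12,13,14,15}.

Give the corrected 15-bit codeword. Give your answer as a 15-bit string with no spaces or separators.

101001111000101

s1 (pos 1,3,5,7,9,11,13,15): 1⊕1⊕0⊕1⊕1⊕1⊕1⊕1 = 1
s2 (pos 2,3,6,7,10,11,14,15): 0⊕1⊕1⊕1⊕0⊕1⊕0⊕1 = 1
s4 (pos 4,5,6,7,12,13,14,15): 0⊕0⊕1⊕1⊕0⊕1⊕0⊕1 = 0
s8 (pos 8,9,10,11,12,13,14,15): 1⊕1⊕0⊕1⊕0⊕1⊕0⊕1 = 1
Syndrome s8…s1 = 1011 → error at position 11.
Flip position 11: 101001111010101 → 101001111000101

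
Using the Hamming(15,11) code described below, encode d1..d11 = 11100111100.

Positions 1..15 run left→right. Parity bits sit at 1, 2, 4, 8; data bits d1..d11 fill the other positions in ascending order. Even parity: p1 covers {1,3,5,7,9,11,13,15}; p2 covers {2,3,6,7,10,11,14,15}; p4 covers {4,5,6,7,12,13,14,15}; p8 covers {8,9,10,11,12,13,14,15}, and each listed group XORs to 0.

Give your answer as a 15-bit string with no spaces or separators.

001011000111100

Place data at non-parity positions: p1 p2 1 p4 1 1 0 p8 0 1 1 1 1 0 0
p1 (pos 1,3,5,7,9,11,13,15): XOR of data positions = 1⊕1⊕0⊕0⊕1⊕1⊕0 = 0
p2 (pos 2,3,6,7,10,11,14,15): XOR of data positions = 1⊕1⊕0⊕1⊕1⊕0⊕0 = 0
p4 (pos 4,5,6,7,12,13,14,15): XOR of data positions = 1⊕1⊕0⊕1⊕1⊕0⊕0 = 0
p8 (pos 8,9,10,11,12,13,14,15): XOR of data positions = 0⊕1⊕1⊕1⊕1⊕0⊕0 = 0
Codeword: 001011000111100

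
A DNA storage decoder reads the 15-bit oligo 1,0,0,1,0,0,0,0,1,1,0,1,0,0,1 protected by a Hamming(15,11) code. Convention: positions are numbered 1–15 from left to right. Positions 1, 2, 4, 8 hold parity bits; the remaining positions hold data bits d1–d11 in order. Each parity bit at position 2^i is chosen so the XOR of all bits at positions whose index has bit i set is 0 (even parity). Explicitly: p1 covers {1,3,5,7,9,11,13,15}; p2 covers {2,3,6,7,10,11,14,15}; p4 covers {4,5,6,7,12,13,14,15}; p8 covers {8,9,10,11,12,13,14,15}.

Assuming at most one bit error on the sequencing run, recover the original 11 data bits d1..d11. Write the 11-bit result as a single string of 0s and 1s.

s1 (pos 1,3,5,7,9,11,13,15): 1⊕0⊕0⊕0⊕1⊕0⊕0⊕1 = 1
s2 (pos 2,3,6,7,10,11,14,15): 0⊕0⊕0⊕0⊕1⊕0⊕0⊕1 = 0
s4 (pos 4,5,6,7,12,13,14,15): 1⊕0⊕0⊕0⊕1⊕0⊕0⊕1 = 1
s8 (pos 8,9,10,11,12,13,14,15): 0⊕1⊕1⊕0⊕1⊕0⊕0⊕1 = 0
Syndrome s8…s1 = 0101 → error at position 5.
Flip position 5: 100100001101001 → 100110001101001
Read data bits from positions 3,5,6,7,9,10,11,12,13,14,15: 01001101001

01001101001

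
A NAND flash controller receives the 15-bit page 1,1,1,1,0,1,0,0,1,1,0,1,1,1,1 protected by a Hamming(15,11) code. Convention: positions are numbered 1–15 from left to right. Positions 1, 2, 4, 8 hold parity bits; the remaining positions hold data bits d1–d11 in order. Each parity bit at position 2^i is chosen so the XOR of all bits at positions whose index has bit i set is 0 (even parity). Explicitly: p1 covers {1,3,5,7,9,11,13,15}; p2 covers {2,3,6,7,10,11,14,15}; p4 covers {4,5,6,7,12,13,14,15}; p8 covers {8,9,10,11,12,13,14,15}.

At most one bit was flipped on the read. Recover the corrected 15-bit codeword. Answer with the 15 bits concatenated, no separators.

s1 (pos 1,3,5,7,9,11,13,15): 1⊕1⊕0⊕0⊕1⊕0⊕1⊕1 = 1
s2 (pos 2,3,6,7,10,11,14,15): 1⊕1⊕1⊕0⊕1⊕0⊕1⊕1 = 0
s4 (pos 4,5,6,7,12,13,14,15): 1⊕0⊕1⊕0⊕1⊕1⊕1⊕1 = 0
s8 (pos 8,9,10,11,12,13,14,15): 0⊕1⊕1⊕0⊕1⊕1⊕1⊕1 = 0
Syndrome s8…s1 = 0001 → error at position 1.
Flip position 1: 111101001101111 → 011101001101111

011101001101111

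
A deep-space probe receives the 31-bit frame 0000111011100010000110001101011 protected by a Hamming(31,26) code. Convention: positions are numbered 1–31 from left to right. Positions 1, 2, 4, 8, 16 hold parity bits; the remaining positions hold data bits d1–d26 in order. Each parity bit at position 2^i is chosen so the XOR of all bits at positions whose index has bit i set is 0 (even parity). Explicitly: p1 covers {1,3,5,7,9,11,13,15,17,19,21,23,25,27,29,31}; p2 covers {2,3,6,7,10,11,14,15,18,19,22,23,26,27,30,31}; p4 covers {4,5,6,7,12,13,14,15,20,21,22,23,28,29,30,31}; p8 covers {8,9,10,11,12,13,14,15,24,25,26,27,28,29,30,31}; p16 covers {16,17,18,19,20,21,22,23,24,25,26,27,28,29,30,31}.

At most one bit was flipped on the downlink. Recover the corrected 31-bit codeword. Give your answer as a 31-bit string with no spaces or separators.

0000111011100010000110001100011

s1 (pos 1,3,5,7,9,11,13,15,17,19,21,23,25,27,29,31): 0⊕0⊕1⊕1⊕1⊕1⊕0⊕1⊕0⊕0⊕1⊕0⊕1⊕0⊕0⊕1 = 0
s2 (pos 2,3,6,7,10,11,14,15,18,19,22,23,26,27,30,31): 0⊕0⊕1⊕1⊕1⊕1⊕0⊕1⊕0⊕0⊕0⊕0⊕1⊕0⊕1⊕1 = 0
s4 (pos 4,5,6,7,12,13,14,15,20,21,22,23,28,29,30,31): 0⊕1⊕1⊕1⊕0⊕0⊕0⊕1⊕1⊕1⊕0⊕0⊕1⊕0⊕1⊕1 = 1
s8 (pos 8,9,10,11,12,13,14,15,24,25,26,27,28,29,30,31): 0⊕1⊕1⊕1⊕0⊕0⊕0⊕1⊕0⊕1⊕1⊕0⊕1⊕0⊕1⊕1 = 1
s16 (pos 16,17,18,19,20,21,22,23,24,25,26,27,28,29,30,31): 0⊕0⊕0⊕0⊕1⊕1⊕0⊕0⊕0⊕1⊕1⊕0⊕1⊕0⊕1⊕1 = 1
Syndrome s16…s1 = 11100 → error at position 28.
Flip position 28: 0000111011100010000110001101011 → 0000111011100010000110001100011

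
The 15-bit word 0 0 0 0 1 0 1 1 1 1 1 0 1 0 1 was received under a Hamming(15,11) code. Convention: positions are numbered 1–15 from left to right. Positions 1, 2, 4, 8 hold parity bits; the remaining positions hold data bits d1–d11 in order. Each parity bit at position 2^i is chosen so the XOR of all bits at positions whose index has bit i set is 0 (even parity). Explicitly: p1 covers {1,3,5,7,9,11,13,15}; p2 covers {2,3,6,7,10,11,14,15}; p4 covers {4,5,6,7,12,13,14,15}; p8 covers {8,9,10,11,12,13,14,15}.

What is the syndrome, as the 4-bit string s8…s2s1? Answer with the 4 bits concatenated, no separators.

s1 (pos 1,3,5,7,9,11,13,15): 0⊕0⊕1⊕1⊕1⊕1⊕1⊕1 = 0
s2 (pos 2,3,6,7,10,11,14,15): 0⊕0⊕0⊕1⊕1⊕1⊕0⊕1 = 0
s4 (pos 4,5,6,7,12,13,14,15): 0⊕1⊕0⊕1⊕0⊕1⊕0⊕1 = 0
s8 (pos 8,9,10,11,12,13,14,15): 1⊕1⊕1⊕1⊕0⊕1⊕0⊕1 = 0
Syndrome s8…s1 = 0000 → no error.

0000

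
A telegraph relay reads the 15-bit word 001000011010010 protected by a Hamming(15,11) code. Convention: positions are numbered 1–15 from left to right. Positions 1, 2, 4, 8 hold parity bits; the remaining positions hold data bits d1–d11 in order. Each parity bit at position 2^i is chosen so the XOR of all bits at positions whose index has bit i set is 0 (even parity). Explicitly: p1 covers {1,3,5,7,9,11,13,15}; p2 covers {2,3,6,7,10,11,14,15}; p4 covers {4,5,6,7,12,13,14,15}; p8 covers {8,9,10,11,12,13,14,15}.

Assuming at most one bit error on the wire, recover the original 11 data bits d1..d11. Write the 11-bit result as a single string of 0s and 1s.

s1 (pos 1,3,5,7,9,11,13,15): 0⊕1⊕0⊕0⊕1⊕1⊕0⊕0 = 1
s2 (pos 2,3,6,7,10,11,14,15): 0⊕1⊕0⊕0⊕0⊕1⊕1⊕0 = 1
s4 (pos 4,5,6,7,12,13,14,15): 0⊕0⊕0⊕0⊕0⊕0⊕1⊕0 = 1
s8 (pos 8,9,10,11,12,13,14,15): 1⊕1⊕0⊕1⊕0⊕0⊕1⊕0 = 0
Syndrome s8…s1 = 0111 → error at position 7.
Flip position 7: 001000011010010 → 001000111010010
Read data bits from positions 3,5,6,7,9,10,11,12,13,14,15: 10011010010

10011010010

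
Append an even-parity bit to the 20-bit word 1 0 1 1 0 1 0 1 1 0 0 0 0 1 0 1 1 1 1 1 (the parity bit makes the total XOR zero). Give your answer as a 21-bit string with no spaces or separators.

XOR of the 20 data bits: 1⊕0⊕1⊕1⊕0⊕1⊕0⊕1⊕1⊕0⊕0⊕0⊕0⊕1⊕0⊕1⊕1⊕1⊕1⊕1 = 0
Parity bit = 0 (so all 21 bits XOR to 0).

101101011000010111110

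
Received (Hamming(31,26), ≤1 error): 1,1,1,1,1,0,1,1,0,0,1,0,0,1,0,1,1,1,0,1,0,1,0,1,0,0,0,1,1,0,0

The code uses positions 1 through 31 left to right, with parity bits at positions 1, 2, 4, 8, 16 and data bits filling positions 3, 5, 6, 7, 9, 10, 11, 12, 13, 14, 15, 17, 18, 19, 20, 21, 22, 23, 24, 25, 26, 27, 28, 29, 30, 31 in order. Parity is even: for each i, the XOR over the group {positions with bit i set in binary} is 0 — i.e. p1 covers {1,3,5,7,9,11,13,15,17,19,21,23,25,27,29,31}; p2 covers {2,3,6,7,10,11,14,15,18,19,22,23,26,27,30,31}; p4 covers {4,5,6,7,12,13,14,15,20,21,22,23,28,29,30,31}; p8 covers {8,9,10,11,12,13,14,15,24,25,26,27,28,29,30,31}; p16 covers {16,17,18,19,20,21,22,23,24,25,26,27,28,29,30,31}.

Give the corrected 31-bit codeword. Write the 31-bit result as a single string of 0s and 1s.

1101101100100101110101010001100

s1 (pos 1,3,5,7,9,11,13,15,17,19,21,23,25,27,29,31): 1⊕1⊕1⊕1⊕0⊕1⊕0⊕0⊕1⊕0⊕0⊕0⊕0⊕0⊕1⊕0 = 1
s2 (pos 2,3,6,7,10,11,14,15,18,19,22,23,26,27,30,31): 1⊕1⊕0⊕1⊕0⊕1⊕1⊕0⊕1⊕0⊕1⊕0⊕0⊕0⊕0⊕0 = 1
s4 (pos 4,5,6,7,12,13,14,15,20,21,22,23,28,29,30,31): 1⊕1⊕0⊕1⊕0⊕0⊕1⊕0⊕1⊕0⊕1⊕0⊕1⊕1⊕0⊕0 = 0
s8 (pos 8,9,10,11,12,13,14,15,24,25,26,27,28,29,30,31): 1⊕0⊕0⊕1⊕0⊕0⊕1⊕0⊕1⊕0⊕0⊕0⊕1⊕1⊕0⊕0 = 0
s16 (pos 16,17,18,19,20,21,22,23,24,25,26,27,28,29,30,31): 1⊕1⊕1⊕0⊕1⊕0⊕1⊕0⊕1⊕0⊕0⊕0⊕1⊕1⊕0⊕0 = 0
Syndrome s16…s1 = 00011 → error at position 3.
Flip position 3: 1111101100100101110101010001100 → 1101101100100101110101010001100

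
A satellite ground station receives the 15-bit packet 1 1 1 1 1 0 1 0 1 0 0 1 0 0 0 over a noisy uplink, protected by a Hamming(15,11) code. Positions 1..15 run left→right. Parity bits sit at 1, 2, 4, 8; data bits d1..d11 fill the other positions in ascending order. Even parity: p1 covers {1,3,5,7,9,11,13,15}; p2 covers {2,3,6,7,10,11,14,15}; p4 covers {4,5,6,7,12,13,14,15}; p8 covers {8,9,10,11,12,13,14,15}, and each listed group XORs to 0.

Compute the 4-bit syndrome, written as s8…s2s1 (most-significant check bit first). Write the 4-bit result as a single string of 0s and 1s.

0011

s1 (pos 1,3,5,7,9,11,13,15): 1⊕1⊕1⊕1⊕1⊕0⊕0⊕0 = 1
s2 (pos 2,3,6,7,10,11,14,15): 1⊕1⊕0⊕1⊕0⊕0⊕0⊕0 = 1
s4 (pos 4,5,6,7,12,13,14,15): 1⊕1⊕0⊕1⊕1⊕0⊕0⊕0 = 0
s8 (pos 8,9,10,11,12,13,14,15): 0⊕1⊕0⊕0⊕1⊕0⊕0⊕0 = 0
Syndrome s8…s1 = 0011 → error at position 3.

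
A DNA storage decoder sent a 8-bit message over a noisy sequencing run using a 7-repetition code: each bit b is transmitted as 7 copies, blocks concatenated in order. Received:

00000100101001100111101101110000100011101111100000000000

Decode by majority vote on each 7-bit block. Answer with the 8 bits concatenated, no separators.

00110100

Block 1 (0000010): 1 one → 0
Block 2 (0101001): 3 ones → 0
Block 3 (1001111): 5 ones → 1
Block 4 (0110111): 5 ones → 1
Block 5 (0000100): 1 one → 0
Block 6 (0111011): 5 ones → 1
Block 7 (1110000): 3 ones → 0
Block 8 (0000000): 0 ones → 0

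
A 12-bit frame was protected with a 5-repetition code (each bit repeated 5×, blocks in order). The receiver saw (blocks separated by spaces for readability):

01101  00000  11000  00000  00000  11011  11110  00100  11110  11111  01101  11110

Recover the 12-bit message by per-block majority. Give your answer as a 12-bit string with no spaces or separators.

Block 1 (01101): 3 ones → 1
Block 2 (00000): 0 ones → 0
Block 3 (11000): 2 ones → 0
Block 4 (00000): 0 ones → 0
Block 5 (00000): 0 ones → 0
Block 6 (11011): 4 ones → 1
Block 7 (11110): 4 ones → 1
Block 8 (00100): 1 one → 0
Block 9 (11110): 4 ones → 1
Block 10 (11111): 5 ones → 1
Block 11 (01101): 3 ones → 1
Block 12 (11110): 4 ones → 1

100001101111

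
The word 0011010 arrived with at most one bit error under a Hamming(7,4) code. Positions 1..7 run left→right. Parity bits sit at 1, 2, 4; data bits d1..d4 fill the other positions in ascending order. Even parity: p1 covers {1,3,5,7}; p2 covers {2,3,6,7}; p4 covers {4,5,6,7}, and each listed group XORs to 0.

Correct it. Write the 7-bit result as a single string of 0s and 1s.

s1 (pos 1,3,5,7): 0⊕1⊕0⊕0 = 1
s2 (pos 2,3,6,7): 0⊕1⊕1⊕0 = 0
s4 (pos 4,5,6,7): 1⊕0⊕1⊕0 = 0
Syndrome s4…s1 = 001 → error at position 1.
Flip position 1: 0011010 → 1011010

1011010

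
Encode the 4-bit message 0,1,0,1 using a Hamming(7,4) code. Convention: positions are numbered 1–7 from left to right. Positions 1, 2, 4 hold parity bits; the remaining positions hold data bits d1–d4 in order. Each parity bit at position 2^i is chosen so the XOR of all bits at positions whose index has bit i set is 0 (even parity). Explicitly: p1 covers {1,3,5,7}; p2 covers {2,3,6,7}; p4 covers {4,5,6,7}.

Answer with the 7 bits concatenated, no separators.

Place data at non-parity positions: p1 p2 0 p4 1 0 1
p1 (pos 1,3,5,7): XOR of data positions = 0⊕1⊕1 = 0
p2 (pos 2,3,6,7): XOR of data positions = 0⊕0⊕1 = 1
p4 (pos 4,5,6,7): XOR of data positions = 1⊕0⊕1 = 0
Codeword: 0100101

0100101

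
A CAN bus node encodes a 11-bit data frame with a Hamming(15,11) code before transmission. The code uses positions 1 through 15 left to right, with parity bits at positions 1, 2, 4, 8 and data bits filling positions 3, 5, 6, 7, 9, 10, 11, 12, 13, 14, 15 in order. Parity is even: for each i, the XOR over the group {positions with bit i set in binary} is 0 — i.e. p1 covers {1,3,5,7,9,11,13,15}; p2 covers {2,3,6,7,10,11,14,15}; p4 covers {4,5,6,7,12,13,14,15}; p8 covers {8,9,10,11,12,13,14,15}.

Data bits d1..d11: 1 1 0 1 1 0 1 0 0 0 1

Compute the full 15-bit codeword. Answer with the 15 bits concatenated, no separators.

Place data at non-parity positions: p1 p2 1 p4 1 0 1 p8 1 0 1 0 0 0 1
p1 (pos 1,3,5,7,9,11,13,15): XOR of data positions = 1⊕1⊕1⊕1⊕1⊕0⊕1 = 0
p2 (pos 2,3,6,7,10,11,14,15): XOR of data positions = 1⊕0⊕1⊕0⊕1⊕0⊕1 = 0
p4 (pos 4,5,6,7,12,13,14,15): XOR of data positions = 1⊕0⊕1⊕0⊕0⊕0⊕1 = 1
p8 (pos 8,9,10,11,12,13,14,15): XOR of data positions = 1⊕0⊕1⊕0⊕0⊕0⊕1 = 1
Codeword: 001110111010001

001110111010001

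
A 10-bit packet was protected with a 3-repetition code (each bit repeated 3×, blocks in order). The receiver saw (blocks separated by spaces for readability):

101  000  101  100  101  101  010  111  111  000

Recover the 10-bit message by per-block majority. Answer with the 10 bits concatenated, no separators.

1010110110

Block 1 (101): 2 ones → 1
Block 2 (000): 0 ones → 0
Block 3 (101): 2 ones → 1
Block 4 (100): 1 one → 0
Block 5 (101): 2 ones → 1
Block 6 (101): 2 ones → 1
Block 7 (010): 1 one → 0
Block 8 (111): 3 ones → 1
Block 9 (111): 3 ones → 1
Block 10 (000): 0 ones → 0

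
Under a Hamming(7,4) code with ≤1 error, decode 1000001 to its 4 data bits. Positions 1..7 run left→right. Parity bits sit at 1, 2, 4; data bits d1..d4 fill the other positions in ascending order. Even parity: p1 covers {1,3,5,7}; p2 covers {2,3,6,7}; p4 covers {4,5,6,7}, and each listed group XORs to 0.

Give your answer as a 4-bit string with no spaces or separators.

0011

s1 (pos 1,3,5,7): 1⊕0⊕0⊕1 = 0
s2 (pos 2,3,6,7): 0⊕0⊕0⊕1 = 1
s4 (pos 4,5,6,7): 0⊕0⊕0⊕1 = 1
Syndrome s4…s1 = 110 → error at position 6.
Flip position 6: 1000001 → 1000011
Read data bits from positions 3,5,6,7: 0011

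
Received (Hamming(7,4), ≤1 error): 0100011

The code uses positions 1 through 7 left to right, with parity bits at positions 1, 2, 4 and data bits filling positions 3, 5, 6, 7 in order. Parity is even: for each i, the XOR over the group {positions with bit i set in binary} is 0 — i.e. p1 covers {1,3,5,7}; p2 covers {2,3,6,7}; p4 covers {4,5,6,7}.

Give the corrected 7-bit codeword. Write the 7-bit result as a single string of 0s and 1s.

s1 (pos 1,3,5,7): 0⊕0⊕0⊕1 = 1
s2 (pos 2,3,6,7): 1⊕0⊕1⊕1 = 1
s4 (pos 4,5,6,7): 0⊕0⊕1⊕1 = 0
Syndrome s4…s1 = 011 → error at position 3.
Flip position 3: 0100011 → 0110011

0110011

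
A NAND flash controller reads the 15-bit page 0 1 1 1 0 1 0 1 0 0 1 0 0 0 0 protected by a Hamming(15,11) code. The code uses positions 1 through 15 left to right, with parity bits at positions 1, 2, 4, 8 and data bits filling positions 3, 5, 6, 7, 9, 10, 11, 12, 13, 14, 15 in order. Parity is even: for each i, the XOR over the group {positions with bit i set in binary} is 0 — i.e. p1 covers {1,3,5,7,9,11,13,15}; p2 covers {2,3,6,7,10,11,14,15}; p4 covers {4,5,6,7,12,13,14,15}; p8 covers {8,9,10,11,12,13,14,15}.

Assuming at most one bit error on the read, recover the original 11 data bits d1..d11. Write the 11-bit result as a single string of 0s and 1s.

10100010000

s1 (pos 1,3,5,7,9,11,13,15): 0⊕1⊕0⊕0⊕0⊕1⊕0⊕0 = 0
s2 (pos 2,3,6,7,10,11,14,15): 1⊕1⊕1⊕0⊕0⊕1⊕0⊕0 = 0
s4 (pos 4,5,6,7,12,13,14,15): 1⊕0⊕1⊕0⊕0⊕0⊕0⊕0 = 0
s8 (pos 8,9,10,11,12,13,14,15): 1⊕0⊕0⊕1⊕0⊕0⊕0⊕0 = 0
Syndrome s8…s1 = 0000 → no error.
Read data bits from positions 3,5,6,7,9,10,11,12,13,14,15: 10100010000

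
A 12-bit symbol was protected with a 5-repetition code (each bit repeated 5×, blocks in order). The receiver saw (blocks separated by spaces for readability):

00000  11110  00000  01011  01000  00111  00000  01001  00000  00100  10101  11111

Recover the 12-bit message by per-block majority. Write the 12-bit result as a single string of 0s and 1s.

Block 1 (00000): 0 ones → 0
Block 2 (11110): 4 ones → 1
Block 3 (00000): 0 ones → 0
Block 4 (01011): 3 ones → 1
Block 5 (01000): 1 one → 0
Block 6 (00111): 3 ones → 1
Block 7 (00000): 0 ones → 0
Block 8 (01001): 2 ones → 0
Block 9 (00000): 0 ones → 0
Block 10 (00100): 1 one → 0
Block 11 (10101): 3 ones → 1
Block 12 (11111): 5 ones → 1

010101000011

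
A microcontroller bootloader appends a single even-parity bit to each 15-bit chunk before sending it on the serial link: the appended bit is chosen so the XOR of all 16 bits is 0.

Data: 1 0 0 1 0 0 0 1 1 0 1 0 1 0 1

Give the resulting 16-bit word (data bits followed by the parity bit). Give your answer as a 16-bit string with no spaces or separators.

XOR of the 15 data bits: 1⊕0⊕0⊕1⊕0⊕0⊕0⊕1⊕1⊕0⊕1⊕0⊕1⊕0⊕1 = 1
Parity bit = 1 (so all 16 bits XOR to 0).

1001000110101011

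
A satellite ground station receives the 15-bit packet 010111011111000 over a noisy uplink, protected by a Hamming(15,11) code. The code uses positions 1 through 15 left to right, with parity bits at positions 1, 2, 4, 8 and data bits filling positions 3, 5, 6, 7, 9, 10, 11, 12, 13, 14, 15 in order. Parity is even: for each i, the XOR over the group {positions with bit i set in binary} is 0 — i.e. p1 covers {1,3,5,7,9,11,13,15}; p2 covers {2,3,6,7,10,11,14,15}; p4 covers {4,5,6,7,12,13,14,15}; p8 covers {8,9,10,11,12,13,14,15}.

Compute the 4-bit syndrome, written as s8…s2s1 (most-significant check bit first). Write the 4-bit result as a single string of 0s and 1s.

s1 (pos 1,3,5,7,9,11,13,15): 0⊕0⊕1⊕0⊕1⊕1⊕0⊕0 = 1
s2 (pos 2,3,6,7,10,11,14,15): 1⊕0⊕1⊕0⊕1⊕1⊕0⊕0 = 0
s4 (pos 4,5,6,7,12,13,14,15): 1⊕1⊕1⊕0⊕1⊕0⊕0⊕0 = 0
s8 (pos 8,9,10,11,12,13,14,15): 1⊕1⊕1⊕1⊕1⊕0⊕0⊕0 = 1
Syndrome s8…s1 = 1001 → error at position 9.

1001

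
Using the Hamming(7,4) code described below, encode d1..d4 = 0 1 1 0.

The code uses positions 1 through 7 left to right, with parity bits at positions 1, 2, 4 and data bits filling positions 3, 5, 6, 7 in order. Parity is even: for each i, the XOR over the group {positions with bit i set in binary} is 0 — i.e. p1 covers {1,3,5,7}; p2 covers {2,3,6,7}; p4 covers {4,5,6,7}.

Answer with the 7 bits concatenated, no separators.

Place data at non-parity positions: p1 p2 0 p4 1 1 0
p1 (pos 1,3,5,7): XOR of data positions = 0⊕1⊕0 = 1
p2 (pos 2,3,6,7): XOR of data positions = 0⊕1⊕0 = 1
p4 (pos 4,5,6,7): XOR of data positions = 1⊕1⊕0 = 0
Codeword: 1100110

1100110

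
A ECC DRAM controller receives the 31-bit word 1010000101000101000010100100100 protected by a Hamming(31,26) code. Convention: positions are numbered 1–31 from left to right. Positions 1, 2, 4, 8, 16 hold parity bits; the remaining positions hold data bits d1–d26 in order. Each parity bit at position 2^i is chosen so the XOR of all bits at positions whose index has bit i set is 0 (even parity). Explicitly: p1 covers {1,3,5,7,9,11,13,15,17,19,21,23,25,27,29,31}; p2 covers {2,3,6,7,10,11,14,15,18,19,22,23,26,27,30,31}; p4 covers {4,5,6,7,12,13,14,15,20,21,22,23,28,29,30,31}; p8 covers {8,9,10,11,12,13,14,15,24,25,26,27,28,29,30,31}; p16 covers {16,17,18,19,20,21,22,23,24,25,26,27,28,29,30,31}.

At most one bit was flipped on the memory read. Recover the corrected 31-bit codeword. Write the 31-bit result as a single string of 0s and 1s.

1010000101000101000010100110100

s1 (pos 1,3,5,7,9,11,13,15,17,19,21,23,25,27,29,31): 1⊕1⊕0⊕0⊕0⊕0⊕0⊕0⊕0⊕0⊕1⊕1⊕0⊕0⊕1⊕0 = 1
s2 (pos 2,3,6,7,10,11,14,15,18,19,22,23,26,27,30,31): 0⊕1⊕0⊕0⊕1⊕0⊕1⊕0⊕0⊕0⊕0⊕1⊕1⊕0⊕0⊕0 = 1
s4 (pos 4,5,6,7,12,13,14,15,20,21,22,23,28,29,30,31): 0⊕0⊕0⊕0⊕0⊕0⊕1⊕0⊕0⊕1⊕0⊕1⊕0⊕1⊕0⊕0 = 0
s8 (pos 8,9,10,11,12,13,14,15,24,25,26,27,28,29,30,31): 1⊕0⊕1⊕0⊕0⊕0⊕1⊕0⊕0⊕0⊕1⊕0⊕0⊕1⊕0⊕0 = 1
s16 (pos 16,17,18,19,20,21,22,23,24,25,26,27,28,29,30,31): 1⊕0⊕0⊕0⊕0⊕1⊕0⊕1⊕0⊕0⊕1⊕0⊕0⊕1⊕0⊕0 = 1
Syndrome s16…s1 = 11011 → error at position 27.
Flip position 27: 1010000101000101000010100100100 → 1010000101000101000010100110100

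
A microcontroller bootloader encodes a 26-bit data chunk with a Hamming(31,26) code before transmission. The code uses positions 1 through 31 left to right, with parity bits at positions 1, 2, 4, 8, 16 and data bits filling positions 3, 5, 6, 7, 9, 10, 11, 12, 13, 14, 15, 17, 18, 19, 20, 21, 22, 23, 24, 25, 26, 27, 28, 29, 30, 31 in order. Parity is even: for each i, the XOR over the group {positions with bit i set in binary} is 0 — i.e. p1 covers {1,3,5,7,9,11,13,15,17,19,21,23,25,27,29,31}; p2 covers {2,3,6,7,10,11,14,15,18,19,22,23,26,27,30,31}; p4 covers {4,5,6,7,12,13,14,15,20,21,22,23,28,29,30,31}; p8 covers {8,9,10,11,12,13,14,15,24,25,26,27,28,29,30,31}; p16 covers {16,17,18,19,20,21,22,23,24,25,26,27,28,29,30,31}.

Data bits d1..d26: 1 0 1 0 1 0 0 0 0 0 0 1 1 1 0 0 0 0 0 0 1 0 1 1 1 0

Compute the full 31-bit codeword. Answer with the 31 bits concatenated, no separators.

Place data at non-parity positions: p1 p2 1 p4 0 1 0 p8 1 0 0 0 0 0 0 p16 1 1 1 0 0 0 0 0 0 1 0 1 1 1 0
p1 (pos 1,3,5,7,9,11,13,15,17,19,21,23,25,27,29,31): XOR of data positions = 1⊕0⊕0⊕1⊕0⊕0⊕0⊕1⊕1⊕0⊕0⊕0⊕0⊕1⊕0 = 1
p2 (pos 2,3,6,7,10,11,14,15,18,19,22,23,26,27,30,31): XOR of data positions = 1⊕1⊕0⊕0⊕0⊕0⊕0⊕1⊕1⊕0⊕0⊕1⊕0⊕1⊕0 = 0
p4 (pos 4,5,6,7,12,13,14,15,20,21,22,23,28,29,30,31): XOR of data positions = 0⊕1⊕0⊕0⊕0⊕0⊕0⊕0⊕0⊕0⊕0⊕1⊕1⊕1⊕0 = 0
p8 (pos 8,9,10,11,12,13,14,15,24,25,26,27,28,29,30,31): XOR of data positions = 1⊕0⊕0⊕0⊕0⊕0⊕0⊕0⊕0⊕1⊕0⊕1⊕1⊕1⊕0 = 1
p16 (pos 16,17,18,19,20,21,22,23,24,25,26,27,28,29,30,31): XOR of data positions = 1⊕1⊕1⊕0⊕0⊕0⊕0⊕0⊕0⊕1⊕0⊕1⊕1⊕1⊕0 = 1
Codeword: 1010010110000001111000000101110

1010010110000001111000000101110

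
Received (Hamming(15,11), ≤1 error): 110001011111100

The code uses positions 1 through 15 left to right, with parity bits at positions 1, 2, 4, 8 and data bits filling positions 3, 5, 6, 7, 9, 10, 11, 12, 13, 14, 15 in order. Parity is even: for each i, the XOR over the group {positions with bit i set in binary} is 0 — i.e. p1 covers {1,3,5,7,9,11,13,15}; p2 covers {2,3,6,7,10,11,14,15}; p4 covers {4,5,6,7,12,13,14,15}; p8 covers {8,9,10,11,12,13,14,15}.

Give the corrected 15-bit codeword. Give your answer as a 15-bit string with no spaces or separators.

110101011111100

s1 (pos 1,3,5,7,9,11,13,15): 1⊕0⊕0⊕0⊕1⊕1⊕1⊕0 = 0
s2 (pos 2,3,6,7,10,11,14,15): 1⊕0⊕1⊕0⊕1⊕1⊕0⊕0 = 0
s4 (pos 4,5,6,7,12,13,14,15): 0⊕0⊕1⊕0⊕1⊕1⊕0⊕0 = 1
s8 (pos 8,9,10,11,12,13,14,15): 1⊕1⊕1⊕1⊕1⊕1⊕0⊕0 = 0
Syndrome s8…s1 = 0100 → error at position 4.
Flip position 4: 110001011111100 → 110101011111100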